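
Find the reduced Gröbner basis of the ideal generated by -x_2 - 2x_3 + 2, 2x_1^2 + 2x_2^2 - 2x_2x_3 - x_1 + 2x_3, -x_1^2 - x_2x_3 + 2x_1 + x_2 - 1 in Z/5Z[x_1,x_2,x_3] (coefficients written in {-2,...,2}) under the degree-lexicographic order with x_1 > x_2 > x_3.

f_1 = -x_2 - 2x_3 + 2, LT = x_2.
f_2 = 2x_1^2 + 2x_2^2 - 2x_2x_3 - x_1 + 2x_3, LT = x_1^2.
f_3 = -x_1^2 - x_2x_3 + 2x_1 + x_2 - 1, LT = x_1^2.

S(f_2,f_3): lcm = x_1^2. S = x_2^2 - 2x_2x_3 - x_1 + x_2 + x_3 - 1.
  reduce S modulo (f_1, f_2, f_3):
  remainder -2x_3^2 - x_1 + 2x_3 ≠ 0; add g_4 = -2x_3^2 - x_1 + 2x_3 to the basis.

The other S-polynomials (S(f_1,f_2), S(f_1,f_3), S(f_1,g_4), S(f_2,g_4), S(f_3,g_4)) all reduce to 0 modulo the current basis, so we have a Gröbner basis.
Inter-reduce: drop elements whose leading term is divisible by another's, tail-reduce, and make monic.

G = {x_1^2 - x_1 + 2x_3 - 1, x_3^2 - 2x_1 - x_3, x_2 + 2x_3 - 2}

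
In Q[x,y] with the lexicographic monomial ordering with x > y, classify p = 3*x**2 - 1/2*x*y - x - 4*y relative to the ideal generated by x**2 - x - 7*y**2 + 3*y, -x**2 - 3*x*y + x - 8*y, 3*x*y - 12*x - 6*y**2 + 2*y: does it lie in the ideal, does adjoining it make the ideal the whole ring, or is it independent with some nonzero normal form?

First compute the reduced Gröbner basis of I by Buchberger's algorithm.
f_1 = x**2 - x - 7*y**2 + 3*y, LT = x**2.
f_2 = -x**2 - 3*x*y + x - 8*y, LT = x**2.
f_3 = 3*x*y - 12*x - 6*y**2 + 2*y, LT = x*y.

S(f_1,f_2): lcm = x**2. S = -3*x*y - 7*y**2 - 5*y.
  leading term x*y: subtract (-1)·f_3 from -3*x*y - 7*y**2 - 5*y → -12*x - 13*y**2 - 3*y
  leading term x: no divisor's leading term divides it; move -12*x to the remainder.
  leading term y**2: no divisor's leading term divides it; move -13*y**2 to the remainder.
  leading term y: no divisor's leading term divides it; move -3*y to the remainder.
  remainder -12*x - 13*y**2 - 3*y ≠ 0; add h_4 = -12*x - 13*y**2 - 3*y to the basis.

S(f_1,f_3): lcm = x**2*y. S = 4*x**2 + 2*x*y**2 - 5/3*x*y - 7*y**3 + 3*y**2.
  leading term x**2: subtract (4)·f_1 from 4*x**2 + 2*x*y**2 - 5/3*x*y - 7*y**3 + 3*y**2 → 2*x*y**2 - 5/3*x*y + 4*x - 7*y**3 + 31*y**2 - 12*y
  leading term x*y**2: subtract (2/3*y)·f_3 from 2*x*y**2 - 5/3*x*y + 4*x - 7*y**3 + 31*y**2 - 12*y → 19/3*x*y + 4*x - 3*y**3 + 89/3*y**2 - 12*y
  leading term x*y: subtract (19/9)·f_3 from 19/3*x*y + 4*x - 3*y**3 + 89/3*y**2 - 12*y → 88/3*x - 3*y**3 + 127/3*y**2 - 146/9*y
  leading term x: subtract (-22/9)·h_4 from 88/3*x - 3*y**3 + 127/3*y**2 - 146/9*y → -3*y**3 + 95/9*y**2 - 212/9*y
  leading term y**3: no divisor's leading term divides it; move -3*y**3 to the remainder.
  leading term y**2: no divisor's leading term divides it; move 95/9*y**2 to the remainder.
  leading term y: no divisor's leading term divides it; move -212/9*y to the remainder.
  remainder -3*y**3 + 95/9*y**2 - 212/9*y ≠ 0; add h_5 = -3*y**3 + 95/9*y**2 - 212/9*y to the basis.

S(f_2,f_3): lcm = x**2*y. S = 4*x**2 + 5*x*y**2 - 5/3*x*y + 8*y**2.
  leading term x**2: subtract (4)·f_1 from 4*x**2 + 5*x*y**2 - 5/3*x*y + 8*y**2 → 5*x*y**2 - 5/3*x*y + 4*x + 36*y**2 - 12*y
  leading term x*y**2: subtract (5/3*y)·f_3 from 5*x*y**2 - 5/3*x*y + 4*x + 36*y**2 - 12*y → 55/3*x*y + 4*x + 10*y**3 + 98/3*y**2 - 12*y
  leading term x*y: subtract (55/9)·f_3 from 55/3*x*y + 4*x + 10*y**3 + 98/3*y**2 - 12*y → 232/3*x + 10*y**3 + 208/3*y**2 - 218/9*y
  leading term x: subtract (-58/9)·h_4 from 232/3*x + 10*y**3 + 208/3*y**2 - 218/9*y → 10*y**3 - 130/9*y**2 - 392/9*y
  leading term y**3: subtract (-10/3)·h_5 from 10*y**3 - 130/9*y**2 - 392/9*y → 560/27*y**2 - 3296/27*y
  leading term y**2: no divisor's leading term divides it; move 560/27*y**2 to the remainder.
  leading term y: no divisor's leading term divides it; move -3296/27*y to the remainder.
  remainder 560/27*y**2 - 3296/27*y ≠ 0; add h_6 = 560/27*y**2 - 3296/27*y to the basis.

S(f_1,h_4): lcm = x**2. S = -13/12*x*y**2 - 1/4*x*y - x - 7*y**2 + 3*y.
  leading term x*y**2: subtract (-13/36*y)·f_3 from -13/12*x*y**2 - 1/4*x*y - x - 7*y**2 + 3*y → -55/12*x*y - x - 13/6*y**3 - 113/18*y**2 + 3*y
  leading term x*y: subtract (-55/36)·f_3 from -55/12*x*y - x - 13/6*y**3 - 113/18*y**2 + 3*y → -58/3*x - 13/6*y**3 - 139/9*y**2 + 109/18*y
  leading term x: subtract (29/18)·h_4 from -58/3*x - 13/6*y**3 - 139/9*y**2 + 109/18*y → -13/6*y**3 + 11/2*y**2 + 98/9*y
  leading term y**3: subtract (13/18)·h_5 from -13/6*y**3 + 11/2*y**2 + 98/9*y → -172/81*y**2 + 2260/81*y
  leading term y**2: subtract (-43/420)·h_6 from -172/81*y**2 + 2260/81*y → 4852/315*y
  leading term y: no divisor's leading term divides it; move 4852/315*y to the remainder.
  remainder 4852/315*y ≠ 0; add h_7 = 4852/315*y to the basis.

The other S-polynomials (S(f_2,h_4), S(f_3,h_4), S(f_1,h_5), S(f_2,h_5), S(f_3,h_5), S(h_4,h_5), S(f_1,h_6), S(f_2,h_6), S(f_3,h_6), S(h_4,h_6), S(h_5,h_6), S(f_1,h_7), S(f_2,h_7), S(f_3,h_7), S(h_4,h_7), S(h_5,h_7), S(h_6,h_7)) all reduce to 0 modulo the current basis, so we have a Gröbner basis.
Inter-reduce: drop elements whose leading term is divisible by another's, tail-reduce, and make monic.
Reduced Gröbner basis: {x, y}.
Label its elements g_1 = x, g_2 = y.

Reduce p = 3*x**2 - 1/2*x*y - x - 4*y modulo G:
  leading term x**2: subtract (3*x)·g_1 from 3*x**2 - 1/2*x*y - x - 4*y → -1/2*x*y - x - 4*y
  leading term x*y: subtract (-1/2*y)·g_1 from -1/2*x*y - x - 4*y → -x - 4*y
  leading term x: subtract (-1)·g_1 from -x - 4*y → -4*y
  leading term y: subtract (-4)·g_2 from -4*y → 0
  normal form = 0.
Since the normal form is 0, p ∈ I.

3*x**2 - 1/2*x*y - x - 4*y lies in I (it reduces to 0).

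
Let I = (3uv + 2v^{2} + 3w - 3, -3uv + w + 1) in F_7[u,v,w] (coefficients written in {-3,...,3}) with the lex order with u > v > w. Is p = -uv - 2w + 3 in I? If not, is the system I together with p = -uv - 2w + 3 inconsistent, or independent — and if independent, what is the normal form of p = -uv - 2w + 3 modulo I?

First compute the reduced Gröbner basis of I by Buchberger's algorithm.
f_1 = 3uv + 2v^{2} + 3w - 3, LT = uv.
f_2 = -3uv + w + 1, LT = uv.

S(f_1,f_2): lcm = uv. S = 3v^{2} - w - 3.
  leading term v^{2}: no divisor's leading term divides it; move 3v^{2} to the remainder.
  leading term w: no divisor's leading term divides it; move -w to the remainder.
  leading term 1: no divisor's leading term divides it; move -3 to the remainder.
  remainder 3v^{2} - w - 3 ≠ 0; add h_3 = 3v^{2} - w - 3 to the basis.

S(f_1,h_3): lcm = uv^{2}. S = -2uw + u + 3v^{3} + vw - v.
  leading term uw: no divisor's leading term divides it; move -2uw to the remainder.
  leading term u: no divisor's leading term divides it; move u to the remainder.
  leading term v^{3}: subtract (v)·h_3 from 3v^{3} + vw - v → 2vw + 2v
  leading term vw: no divisor's leading term divides it; move 2vw to the remainder.
  leading term v: no divisor's leading term divides it; move 2v to the remainder.
  remainder -2uw + u + 2vw + 2v ≠ 0; add h_4 = -2uw + u + 2vw + 2v to the basis.

S(f_2,h_3): lcm = uv^{2}. S = -2uw + u + 2vw + 2v.
  leading term uw: subtract (1)·h_4 from -2uw + u + 2vw + 2v → 0
  remainder 0.

S(f_1,h_4): lcm = uvw. S = -3uv - 3v^{2}w + v^{2} + w^{2} - w.
  leading term uv: subtract (-1)·f_1 from -3uv - 3v^{2}w + v^{2} + w^{2} - w → -3v^{2}w + 3v^{2} + w^{2} + 2w - 3
  leading term v^{2}w: subtract (-w)·h_3 from -3v^{2}w + 3v^{2} + w^{2} + 2w - 3 → 3v^{2} - w - 3
  leading term v^{2}: subtract (1)·h_3 from 3v^{2} - w - 3 → 0
  remainder 0.

S(f_2,h_4): lcm = uvw. S = -3uv + v^{2}w + v^{2} + 2w^{2} + 2w.
  leading term uv: subtract (-1)·f_1 from -3uv + v^{2}w + v^{2} + 2w^{2} + 2w → v^{2}w + 3v^{2} + 2w^{2} - 2w - 3
  leading term v^{2}w: subtract (-2w)·h_3 from v^{2}w + 3v^{2} + 2w^{2} - 2w - 3 → 3v^{2} - w - 3
  leading term v^{2}: subtract (1)·h_3 from 3v^{2} - w - 3 → 0
  remainder 0.

S(h_3,h_4): leading monomials are coprime, so the S-polynomial reduces to 0 (Buchberger's first criterion).
Every S-polynomial of the final basis reduces to 0, so we have a Gröbner basis.
Inter-reduce: drop elements whose leading term is divisible by another's, tail-reduce, and make monic.
Reduced Gröbner basis: {uv + 2w + 2, uw + 3u - vw - v, v^{2} + 2w - 1}.
Label its elements g_1 = uv + 2w + 2, g_2 = uw + 3u - vw - v, g_3 = v^{2} + 2w - 1.

Reduce p = -uv - 2w + 3 modulo G:
  leading term uv: subtract (-1)·g_1 from -uv - 2w + 3 → -2
  leading term 1: no divisor's leading term divides it; move -2 to the remainder.
  normal form = -2.
The normal form is nonzero, so p ∉ I. Since p minus its normal form lies in I, I + (p) = I + (r) where r = -2; decide whether this ideal is the whole ring.
Here r = -2 is a nonzero constant, hence a unit: 1 ∈ I + (p), the Gröbner basis of I + (p) is {1}, and the enlarged system has no common solution — adjoining p is inconsistent.

Adjoining -uv - 2w + 3 makes the ideal the whole ring: the system is inconsistent.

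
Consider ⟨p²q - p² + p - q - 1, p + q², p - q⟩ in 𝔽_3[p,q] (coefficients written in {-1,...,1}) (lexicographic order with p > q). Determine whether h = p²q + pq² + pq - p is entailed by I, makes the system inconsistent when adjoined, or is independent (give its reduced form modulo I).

First compute the reduced Gröbner basis of I by Buchberger's algorithm.
f_1 = p²q - p² + p - q - 1, LT = p²q.
f_2 = p + q², LT = p.
f_3 = p - q, LT = p.

S(f_1,f_2): lcm = p²q. S = -p² - pq³ + p - q - 1.
  leading term p²: subtract (-p)·f_2 from -p² - pq³ + p - q - 1 → -pq³ + pq² + p - q - 1
  leading term pq³: subtract (-q³)·f_2 from -pq³ + pq² + p - q - 1 → pq² + p + q⁵ - q - 1
  leading term pq²: subtract (q²)·f_2 from pq² + p + q⁵ - q - 1 → p + q⁵ - q⁴ - q - 1
  leading term p: subtract (1)·f_2 from p + q⁵ - q⁴ - q - 1 → q⁵ - q⁴ - q² - q - 1
  leading term q⁵: no divisor's leading term divides it; move q⁵ to the remainder.
  leading term q⁴: no divisor's leading term divides it; move -q⁴ to the remainder.
  leading term q²: no divisor's leading term divides it; move -q² to the remainder.
  leading term q: no divisor's leading term divides it; move -q to the remainder.
  leading term 1: no divisor's leading term divides it; move -1 to the remainder.
  remainder q⁵ - q⁴ - q² - q - 1 ≠ 0; add k_4 = q⁵ - q⁴ - q² - q - 1 to the basis.

S(f_1,f_3): lcm = p²q. S = -p² + pq² + p - q - 1.
  leading term p²: subtract (-p)·f_2 from -p² + pq² + p - q - 1 → -pq² + p - q - 1
  leading term pq²: subtract (-q²)·f_2 from -pq² + p - q - 1 → p + q⁴ - q - 1
  leading term p: subtract (1)·f_2 from p + q⁴ - q - 1 → q⁴ - q² - q - 1
  leading term q⁴: no divisor's leading term divides it; move q⁴ to the remainder.
  leading term q²: no divisor's leading term divides it; move -q² to the remainder.
  leading term q: no divisor's leading term divides it; move -q to the remainder.
  leading term 1: no divisor's leading term divides it; move -1 to the remainder.
  remainder q⁴ - q² - q - 1 ≠ 0; add k_5 = q⁴ - q² - q - 1 to the basis.

S(f_2,f_3): lcm = p. S = q² + q.
  leading term q²: no divisor's leading term divides it; move q² to the remainder.
  leading term q: no divisor's leading term divides it; move q to the remainder.
  remainder q² + q ≠ 0; add k_6 = q² + q to the basis.

S(f_1,k_5): lcm = p²q⁴. S = -p²q³ + p²q² + p²q + p² + pq³ - q⁴ - q³.
  leading term p²q³: subtract (-q²)·f_1 from -p²q³ + p²q² + p²q + p² + pq³ - q⁴ - q³ → p²q + p² + pq³ + pq² - q⁴ + q³ - q²
  leading term p²q: subtract (1)·f_1 from p²q + p² + pq³ + pq² - q⁴ + q³ - q² → -p² + pq³ + pq² - p - q⁴ + q³ - q² + q + 1
  leading term p²: subtract (-p)·f_2 from -p² + pq³ + pq² - p - q⁴ + q³ - q² + q + 1 → pq³ - pq² - p - q⁴ + q³ - q² + q + 1
  leading term pq³: subtract (q³)·f_2 from pq³ - pq² - p - q⁴ + q³ - q² + q + 1 → -pq² - p - q⁵ - q⁴ + q³ - q² + q + 1
  leading term pq²: subtract (-q²)·f_2 from -pq² - p - q⁵ - q⁴ + q³ - q² + q + 1 → -p - q⁵ + q³ - q² + q + 1
  leading term p: subtract (-1)·f_2 from -p - q⁵ + q³ - q² + q + 1 → -q⁵ + q³ + q + 1
  leading term q⁵: subtract (-1)·k_4 from -q⁵ + q³ + q + 1 → -q⁴ + q³ - q²
  leading term q⁴: subtract (-1)·k_5 from -q⁴ + q³ - q² → q³ + q² - q - 1
  leading term q³: subtract (q)·k_6 from q³ + q² - q - 1 → -q - 1
  leading term q: no divisor's leading term divides it; move -q to the remainder.
  leading term 1: no divisor's leading term divides it; move -1 to the remainder.
  remainder -q - 1 ≠ 0; add k_7 = -q - 1 to the basis.

The other S-polynomials (S(f_1,k_4), S(f_2,k_4), S(f_3,k_4), S(f_2,k_5), S(f_3,k_5), S(k_4,k_5), S(f_1,k_6), S(f_2,k_6), S(f_3,k_6), S(k_4,k_6), S(k_5,k_6), S(f_1,k_7), S(f_2,k_7), S(f_3,k_7), S(k_4,k_7), S(k_5,k_7), S(k_6,k_7)) all reduce to 0 modulo the current basis, so we have a Gröbner basis.
Inter-reduce: drop elements whose leading term is divisible by another's, tail-reduce, and make monic.
Reduced Gröbner basis: {p + 1, q + 1}.
Label its elements g_1 = p + 1, g_2 = q + 1.

Reduce h = p²q + pq² + pq - p modulo G:
  leading term p²q: subtract (pq)·g_1 from p²q + pq² + pq - p → pq² - p
  leading term pq²: subtract (q²)·g_1 from pq² - p → -p - q²
  leading term p: subtract (-1)·g_1 from -p - q² → -q² + 1
  leading term q²: subtract (-q)·g_2 from -q² + 1 → q + 1
  leading term q: subtract (1)·g_2 from q + 1 → 0
  normal form = 0.
Since the normal form is 0, h ∈ I.

Ideal membership is decidable via reduction modulo a Gröbner basis.

p²q + pq² + pq - p lies in I (it reduces to 0).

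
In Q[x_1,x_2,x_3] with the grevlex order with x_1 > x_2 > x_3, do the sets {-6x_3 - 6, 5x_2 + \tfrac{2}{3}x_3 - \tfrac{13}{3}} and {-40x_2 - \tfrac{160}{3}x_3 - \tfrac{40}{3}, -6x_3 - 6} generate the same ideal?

For a fixed monomial order, each ideal has a unique reduced Gröbner basis; comparing bases decides equality.
Buchberger on the first generating set:
f_1 = -6x_3 - 6, LT = x_3.
f_2 = 5x_2 + \tfrac{2}{3}x_3 - \tfrac{13}{3}, LT = x_2.

The S-polynomials (S(f_1,f_2)) all reduce to 0 modulo the current basis, so we have a Gröbner basis.
Inter-reduce: drop elements whose leading term is divisible by another's, tail-reduce, and make monic.
Reduced Gröbner basis: {x_2 - 1, x_3 + 1}.

Buchberger on the second generating set:
h_1 = -40x_2 - \tfrac{160}{3}x_3 - \tfrac{40}{3}, LT = x_2.
h_2 = -6x_3 - 6, LT = x_3.

The S-polynomials (S(h_1,h_2)) all reduce to 0 modulo the current basis, so we have a Gröbner basis.
Inter-reduce: drop elements whose leading term is divisible by another's, tail-reduce, and make monic.
Reduced Gröbner basis: {x_2 - 1, x_3 + 1}.

Same reduced basis, so the two generating sets span the same ideal.

Yes, the ideals are equal.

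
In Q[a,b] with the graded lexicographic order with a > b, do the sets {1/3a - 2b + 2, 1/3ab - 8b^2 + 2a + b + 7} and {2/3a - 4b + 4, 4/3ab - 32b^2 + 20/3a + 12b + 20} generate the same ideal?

Yes, the ideals are equal.

Since reduced Gröbner bases are canonical representatives of ideals under a given ordering, it suffices to compute and compare them.
Buchberger on the first generating set:
f_1 = 1/3a - 2b + 2, LT = a.
f_2 = 1/3ab - 8b^2 + 2a + b + 7, LT = ab.

S(f_1,f_2): lcm = ab. S = 18b^2 - 6a + 3b - 21.
  reduce S modulo (f_1, f_2):
  remainder 18b^2 - 33b + 15 ≠ 0; add g_3 = 18b^2 - 33b + 15 to the basis.

The other S-polynomials (S(f_1,g_3), S(f_2,g_3)) all reduce to 0 modulo the current basis, so we have a Gröbner basis.
Inter-reduce: drop elements whose leading term is divisible by another's, tail-reduce, and make monic.
Reduced Gröbner basis: {b^2 - 11/6b + 5/6, a - 6b + 6}.

Buchberger on the second generating set:
h_1 = 2/3a - 4b + 4, LT = a.
h_2 = 4/3ab - 32b^2 + 20/3a + 12b + 20, LT = ab.

S(h_1,h_2): lcm = ab. S = 18b^2 - 5a - 3b - 15.
  reduce S modulo (h_1, h_2):
  remainder 18b^2 - 33b + 15 ≠ 0; add k_3 = 18b^2 - 33b + 15 to the basis.

The other S-polynomials (S(h_1,k_3), S(h_2,k_3)) all reduce to 0 modulo the current basis, so we have a Gröbner basis.
Inter-reduce: drop elements whose leading term is divisible by another's, tail-reduce, and make monic.
Reduced Gröbner basis: {b^2 - 11/6b + 5/6, a - 6b + 6}.

Same reduced basis, so the two generating sets span the same ideal.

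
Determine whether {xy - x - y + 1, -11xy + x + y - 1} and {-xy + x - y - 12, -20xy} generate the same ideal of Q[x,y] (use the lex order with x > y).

No, the ideals differ.

Equality of ideals is decidable: compute both reduced Gröbner bases (unique for the ordering) and check whether they agree.
Buchberger on the first generating set:
f_1 = xy - x - y + 1, LT = xy.
f_2 = -11xy + x + y - 1, LT = xy.

S(f_1,f_2): lcm = xy. S = -10/11x - 10/11y + 10/11.
  leading term x: no divisor's leading term divides it; move -10/11x to the remainder.
  leading term y: no divisor's leading term divides it; move -10/11y to the remainder.
  leading term 1: no divisor's leading term divides it; move 10/11 to the remainder.
  remainder -10/11x - 10/11y + 10/11 ≠ 0; add g_3 = -10/11x - 10/11y + 10/11 to the basis.

S(f_1,g_3): lcm = xy. S = -x - y^2 + 1.
  leading term x: subtract (11/10)·g_3 from -x - y^2 + 1 → -y^2 + y
  leading term y^2: no divisor's leading term divides it; move -y^2 to the remainder.
  leading term y: no divisor's leading term divides it; move y to the remainder.
  remainder -y^2 + y ≠ 0; add g_4 = -y^2 + y to the basis.

S(f_2,g_3): lcm = xy. S = -1/11x - y^2 + 10/11y + 1/11.
  leading term x: subtract (1/10)·g_3 from -1/11x - y^2 + 10/11y + 1/11 → -y^2 + y
  leading term y^2: subtract (1)·g_4 from -y^2 + y → 0
  remainder 0.

S(f_1,g_4): lcm = xy^2. S = -y^2 + y.
  leading term y^2: subtract (1)·g_4 from -y^2 + y → 0
  remainder 0.

S(f_2,g_4): lcm = xy^2. S = 10/11xy - 1/11y^2 + 1/11y.
  leading term xy: subtract (10/11)·f_1 from 10/11xy - 1/11y^2 + 1/11y → 10/11x - 1/11y^2 + y - 10/11
  leading term x: subtract (-1)·g_3 from 10/11x - 1/11y^2 + y - 10/11 → -1/11y^2 + 1/11y
  leading term y^2: subtract (1/11)·g_4 from -1/11y^2 + 1/11y → 0
  remainder 0.

S(g_3,g_4): leading monomials are coprime, so the S-polynomial reduces to 0 (Buchberger's first criterion).
Every S-polynomial of the final basis reduces to 0, so we have a Gröbner basis.
Inter-reduce: drop elements whose leading term is divisible by another's, tail-reduce, and make monic.
Reduced Gröbner basis: {x + y - 1, y^2 - y}.

Buchberger on the second generating set:
h_1 = -xy + x - y - 12, LT = xy.
h_2 = -20xy, LT = xy.

S(h_1,h_2): lcm = xy. S = -x + y + 12.
  leading term x: no divisor's leading term divides it; move -x to the remainder.
  leading term y: no divisor's leading term divides it; move y to the remainder.
  leading term 1: no divisor's leading term divides it; move 12 to the remainder.
  remainder -x + y + 12 ≠ 0; add k_3 = -x + y + 12 to the basis.

S(h_1,k_3): lcm = xy. S = -x + y^2 + 13y + 12.
  leading term x: subtract (1)·k_3 from -x + y^2 + 13y + 12 → y^2 + 12y
  leading term y^2: no divisor's leading term divides it; move y^2 to the remainder.
  leading term y: no divisor's leading term divides it; move 12y to the remainder.
  remainder y^2 + 12y ≠ 0; add k_4 = y^2 + 12y to the basis.

S(h_2,k_3): lcm = xy. S = y^2 + 12y.
  leading term y^2: subtract (1)·k_4 from y^2 + 12y → 0
  remainder 0.

S(h_1,k_4): lcm = xy^2. S = -13xy + y^2 + 12y.
  leading term xy: subtract (13)·h_1 from -13xy + y^2 + 12y → -13x + y^2 + 25y + 156
  leading term x: subtract (13)·k_3 from -13x + y^2 + 25y + 156 → y^2 + 12y
  leading term y^2: subtract (1)·k_4 from y^2 + 12y → 0
  remainder 0.

S(h_2,k_4): lcm = xy^2. S = -12xy.
  leading term xy: subtract (12)·h_1 from -12xy → -12x + 12y + 144
  leading term x: subtract (12)·k_3 from -12x + 12y + 144 → 0
  remainder 0.

S(k_3,k_4): leading monomials are coprime, so the S-polynomial reduces to 0 (Buchberger's first criterion).
Every S-polynomial of the final basis reduces to 0, so we have a Gröbner basis.
Inter-reduce: drop elements whose leading term is divisible by another's, tail-reduce, and make monic.
Reduced Gröbner basis: {x - y - 12, y^2 + 12y}.

Since the reduced bases disagree, the two ideals are not the same.
The same test decides containment: I ⊆ J iff every generator of I reduces to 0 modulo a Gröbner basis of J.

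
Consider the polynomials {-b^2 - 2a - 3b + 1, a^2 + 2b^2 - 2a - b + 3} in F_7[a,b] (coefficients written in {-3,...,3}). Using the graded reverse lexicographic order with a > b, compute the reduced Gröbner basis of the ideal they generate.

G = {a^2 + a - 2, b^2 + 2a + 3b - 1}

f_1 = -b^2 - 2a - 3b + 1, LT = b^2.
f_2 = a^2 + 2b^2 - 2a - b + 3, LT = a^2.

The S-polynomials (S(f_1,f_2)) all reduce to 0 modulo the current basis, so we have a Gröbner basis.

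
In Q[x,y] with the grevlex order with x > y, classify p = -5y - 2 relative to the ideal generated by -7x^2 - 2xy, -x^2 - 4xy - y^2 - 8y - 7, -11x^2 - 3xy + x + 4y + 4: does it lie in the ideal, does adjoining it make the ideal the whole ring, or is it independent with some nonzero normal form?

Adjoining -5y - 2 makes the ideal the whole ring: the system is inconsistent.

First compute the reduced Gröbner basis of I by Buchberger's algorithm.
f_1 = -7x^2 - 2xy, LT = x^2.
f_2 = -x^2 - 4xy - y^2 - 8y - 7, LT = x^2.
f_3 = -11x^2 - 3xy + x + 4y + 4, LT = x^2.

S(f_1,f_2): lcm = x^2. S = -26/7xy - y^2 - 8y - 7.
  leading term xy: no divisor's leading term divides it; move -26/7xy to the remainder.
  leading term y^2: no divisor's leading term divides it; move -y^2 to the remainder.
  leading term y: no divisor's leading term divides it; move -8y to the remainder.
  leading term 1: no divisor's leading term divides it; move -7 to the remainder.
  remainder -26/7xy - y^2 - 8y - 7 ≠ 0; add h_4 = -26/7xy - y^2 - 8y - 7 to the basis.

S(f_1,f_3): lcm = x^2. S = 1/77xy + 1/11x + 4/11y + 4/11.
  leading term xy: subtract (-1/286)·h_4 from 1/77xy + 1/11x + 4/11y + 4/11 → -1/286y^2 + 1/11x + 48/143y + 97/286
  leading term y^2: no divisor's leading term divides it; move -1/286y^2 to the remainder.
  leading term x: no divisor's leading term divides it; move 1/11x to the remainder.
  leading term y: no divisor's leading term divides it; move 48/143y to the remainder.
  leading term 1: no divisor's leading term divides it; move 97/286 to the remainder.
  remainder -1/286y^2 + 1/11x + 48/143y + 97/286 ≠ 0; add h_5 = -1/286y^2 + 1/11x + 48/143y + 97/286 to the basis.

S(f_1,h_4): lcm = x^2y. S = 3/182xy^2 - 28/13xy - 49/26x.
  leading term xy^2: subtract (-3/676y)·h_4 from 3/182xy^2 - 28/13xy - 49/26x → -3/676y^3 - 28/13xy - 6/169y^2 - 49/26x - 21/676y
  leading term y^3: subtract (33/26y)·h_5 from -3/676y^3 - 28/13xy - 6/169y^2 - 49/26x - 21/676y → -59/26xy - 6/13y^2 - 49/26x - 6/13y
  leading term xy: subtract (413/676)·h_4 from -59/26xy - 6/13y^2 - 49/26x - 6/13y → 101/676y^2 - 49/26x + 748/169y + 2891/676
  leading term y^2: subtract (-1111/26)·h_5 from 101/676y^2 - 49/26x + 748/169y + 2891/676 → 2x + 244/13y + 244/13
  leading term x: no divisor's leading term divides it; move 2x to the remainder.
  leading term y: no divisor's leading term divides it; move 244/13y to the remainder.
  leading term 1: no divisor's leading term divides it; move 244/13 to the remainder.
  remainder 2x + 244/13y + 244/13 ≠ 0; add h_6 = 2x + 244/13y + 244/13 to the basis.

S(h_4,h_5): lcm = xy^2. S = 7/26y^3 + 26x^2 + 96xy + 28/13y^2 + 97x + 49/26y.
  leading term y^3: subtract (-77y)·h_5 from 7/26y^3 + 26x^2 + 96xy + 28/13y^2 + 97x + 49/26y → 26x^2 + 103xy + 28y^2 + 97x + 28y
  leading term x^2: subtract (-26/7)·f_1 from 26x^2 + 103xy + 28y^2 + 97x + 28y → 669/7xy + 28y^2 + 97x + 28y
  leading term xy: subtract (-669/26)·h_4 from 669/7xy + 28y^2 + 97x + 28y → 59/26y^2 + 97x - 2312/13y - 4683/26
  leading term y^2: subtract (-649)·h_5 from 59/26y^2 + 97x - 2312/13y - 4683/26 → 156x + 40y + 40
  leading term x: subtract (78)·h_6 from 156x + 40y + 40 → -1424y - 1424
  leading term y: no divisor's leading term divides it; move -1424y to the remainder.
  leading term 1: no divisor's leading term divides it; move -1424 to the remainder.
  remainder -1424y - 1424 ≠ 0; add h_7 = -1424y - 1424 to the basis.

The other S-polynomials (S(f_2,f_3), S(f_2,h_4), S(f_3,h_4), S(f_1,h_5), S(f_2,h_5), S(f_3,h_5), S(f_1,h_6), S(f_2,h_6), S(f_3,h_6), S(h_4,h_6), S(h_5,h_6), S(f_1,h_7), S(f_2,h_7), S(f_3,h_7), S(h_4,h_7), S(h_5,h_7), S(h_6,h_7)) all reduce to 0 modulo the current basis, so we have a Gröbner basis.
Inter-reduce: drop elements whose leading term is divisible by another's, tail-reduce, and make monic.
Reduced Gröbner basis: {x, y + 1}.
Label its elements g_1 = x, g_2 = y + 1.

Reduce p = -5y - 2 modulo G:
  leading term y: subtract (-5)·g_2 from -5y - 2 → 3
  leading term 1: no divisor's leading term divides it; move 3 to the remainder.
  normal form = 3.
The normal form is nonzero, so p ∉ I. Since p minus its normal form lies in I, I + (p) = I + (r) where r = 3; decide whether this ideal is the whole ring.
Here r = 3 is a nonzero constant, hence a unit: 1 ∈ I + (p), the Gröbner basis of I + (p) is {1}, and the enlarged system has no common solution — adjoining p is inconsistent.

The remainder on division by a Gröbner basis is unique — it is the normal form.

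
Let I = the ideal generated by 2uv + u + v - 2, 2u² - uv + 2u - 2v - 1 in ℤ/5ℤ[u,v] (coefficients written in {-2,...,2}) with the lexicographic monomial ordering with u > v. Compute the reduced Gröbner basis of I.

G = {u² - 2v - 1, uv - 2u - 2v - 1, v² - v - 2}

Buchberger's algorithm terminates because the ascending chain of leading-term ideals stabilizes.

f_1 = 2uv + u + v - 2, LT = uv.
f_2 = 2u² - uv + 2u - 2v - 1, LT = u².

S(f_1,f_2): lcm = u²v. S = -2u² - 2uv² + 2uv - u + v² - 2v.
  leading term u²: subtract (-1)·f_2 from -2u² - 2uv² + 2uv - u + v² - 2v → -2uv² + uv + u + v² + v - 1
  leading term uv²: subtract (-v)·f_1 from -2uv² + uv + u + v² + v - 1 → 2uv + u + 2v² - v - 1
  leading term uv: subtract (1)·f_1 from 2uv + u + 2v² - v - 1 → 2v² - 2v + 1
  leading term v²: no divisor's leading term divides it; move 2v² to the remainder.
  leading term v: no divisor's leading term divides it; move -2v to the remainder.
  leading term 1: no divisor's leading term divides it; move 1 to the remainder.
  remainder 2v² - 2v + 1 ≠ 0; add g_3 = 2v² - 2v + 1 to the basis.

The other S-polynomials (S(f_1,g_3), S(f_2,g_3)) all reduce to 0 modulo the current basis, so we have a Gröbner basis.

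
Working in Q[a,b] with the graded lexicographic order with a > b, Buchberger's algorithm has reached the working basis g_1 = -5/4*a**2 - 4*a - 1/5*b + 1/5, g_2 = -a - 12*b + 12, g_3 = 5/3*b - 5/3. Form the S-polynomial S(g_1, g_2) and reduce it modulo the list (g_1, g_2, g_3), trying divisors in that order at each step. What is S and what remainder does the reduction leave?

S(g_1, g_2) = -12*a*b + 76/5*a + 4/25*b - 4/25; remainder on division = 0.

lcm(LM(g_1), LM(g_2)) = a**2.
S = (lcm/LT(g_1))·g_1 − (lcm/LT(g_2))·g_2 = -12*a*b + 76/5*a + 4/25*b - 4/25.
Reduce S modulo (g_1, g_2, g_3) in that order:
  leading term a*b: subtract (12*b)·g_2 from -12*a*b + 76/5*a + 4/25*b - 4/25 → 144*b**2 + 76/5*a - 3596/25*b - 4/25
  leading term b**2: subtract (432/5*b)·g_3 from 144*b**2 + 76/5*a - 3596/25*b - 4/25 → 76/5*a + 4/25*b - 4/25
  leading term a: subtract (-76/5)·g_2 from 76/5*a + 4/25*b - 4/25 → -4556/25*b + 4556/25
  leading term b: subtract (-13668/125)·g_3 from -4556/25*b + 4556/25 → 0
The remainder is 0, so this S-polynomial contributes no new basis element.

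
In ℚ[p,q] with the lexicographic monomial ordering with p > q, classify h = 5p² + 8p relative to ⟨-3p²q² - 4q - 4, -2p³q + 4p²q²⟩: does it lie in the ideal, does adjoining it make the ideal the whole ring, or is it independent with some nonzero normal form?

First compute the reduced Gröbner basis of I by Buchberger's algorithm.
f_1 = -3p²q² - 4q - 4, LT = p²q².
f_2 = -2p³q + 4p²q², LT = p³q.

S(f_1,f_2): lcm = p³q². S = 2p²q³ + 4/3pq + 4/3p.
  reduce S modulo (f_1, f_2):
  remainder 4/3pq + 4/3p - 8/3q² - 8/3q ≠ 0; add k_3 = 4/3pq + 4/3p - 8/3q² - 8/3q to the basis.

S(f_1,k_3): lcm = p²q². S = -p²q + 2pq³ + 2pq² + 4/3q + 4/3.
  reduce S modulo (f_1, f_2, k_3):
  remainder p² + 4q⁴ - 4q² + 4/3q + 4/3 ≠ 0; add k_4 = p² + 4q⁴ - 4q² + 4/3q + 4/3 to the basis.

S(f_2,k_3): lcm = p³q. S = -p³ + 2p²q.
  reduce S modulo (f_1, f_2, k_3, k_4):
  remainder 8q⁵ + 8q⁴ + 8/3q² + 16/3q + 8/3 ≠ 0; add k_5 = 8q⁵ + 8q⁴ + 8/3q² + 16/3q + 8/3 to the basis.

The other S-polynomials (S(f_1,k_4), S(f_2,k_4), S(k_3,k_4), S(f_1,k_5), S(f_2,k_5), S(k_3,k_5), S(k_4,k_5)) all reduce to 0 modulo the current basis, so we have a Gröbner basis.
Inter-reduce: drop elements whose leading term is divisible by another's, tail-reduce, and make monic.
Reduced Gröbner basis: {p² + 4q⁴ - 4q² + 4/3q + 4/3, pq + p - 2q² - 2q, q⁵ + q⁴ + ⅓q² + ⅔q + ⅓}.
Label its elements g_1 = p² + 4q⁴ - 4q² + 4/3q + 4/3, g_2 = pq + p - 2q² - 2q, g_3 = q⁵ + q⁴ + ⅓q² + ⅔q + ⅓.

Reduce h = 5p² + 8p modulo G:
  leading term p²: subtract (5)·g_1 from 5p² + 8p → 8p - 20q⁴ + 20q² - 20/3q - 20/3
  leading term p: no divisor's leading term divides it; move 8p to the remainder.
  leading term q⁴: no divisor's leading term divides it; move -20q⁴ to the remainder.
  leading term q²: no divisor's leading term divides it; move 20q² to the remainder.
  leading term q: no divisor's leading term divides it; move -20/3q to the remainder.
  leading term 1: no divisor's leading term divides it; move -20/3 to the remainder.
  normal form = 8p - 20q⁴ + 20q² - 20/3q - 20/3.
The normal form is nonzero, so h ∉ I. Since h minus its normal form lies in I, I + (h) = I + (r) where r = 8p - 20q⁴ + 20q² - 20/3q - 20/3; decide whether this ideal is the whole ring.
Run Buchberger on G together with r (pairs among the g_i already reduce to 0 since G is a Gröbner basis):
g_1 = p² + 4q⁴ - 4q² + 4/3q + 4/3, LT = p².
g_2 = pq + p - 2q² - 2q, LT = pq.
g_3 = q⁵ + q⁴ + ⅓q² + ⅔q + ⅓, LT = q⁵.
r = 8p - 20q⁴ + 20q² - 20/3q - 20/3, LT = p.

S(g_1,r): lcm = p². S = 5/2pq⁴ - 5/2pq² + ⅚pq + ⅚p + 4q⁴ - 4q² + 4/3q + 4/3.
  reduce S modulo (g_1, g_2, g_3, r):
  remainder -q⁴ - 5q³ - 4q² - ⅓q - ⅓ ≠ 0; add m_5 = -q⁴ - 5q³ - 4q² - ⅓q - ⅓ to the basis.

S(g_2,r): lcm = pq. S = p + 5/2q⁵ - 5/2q³ - 7/6q² - 7/6q.
  reduce S modulo (g_1, g_2, g_3, r, m_5):
  remainder -5/2q³ - 9/2q² - 2q ≠ 0; add m_6 = -5/2q³ - 9/2q² - 2q to the basis.

S(g_2,m_5): lcm = pq⁴. S = -4pq³ - 4pq² - ⅓pq - ⅓p - 2q⁵ - 2q⁴.
  reduce S modulo (g_1, g_2, g_3, r, m_5, m_6):
  remainder -128/5q² - 334/15q + 10/3 ≠ 0; add m_7 = -128/5q² - 334/15q + 10/3 to the basis.

S(g_3,m_6): lcm = q⁵. S = -⅘q⁴ - ⅘q³ + ⅓q² + ⅔q + ⅓.
  reduce S modulo (g_1, g_2, g_3, r, m_5, m_6, m_7):
  remainder 893/2880q + 893/2880 ≠ 0; add m_8 = 893/2880q + 893/2880 to the basis.

The other S-polynomials (S(g_1,g_2), S(g_1,g_3), S(g_2,g_3), S(g_3,r), S(g_1,m_5), S(g_3,m_5), S(r,m_5), S(g_1,m_6), S(g_2,m_6), S(r,m_6), S(m_5,m_6), S(g_1,m_7), S(g_2,m_7), S(g_3,m_7), S(r,m_7), S(m_5,m_7), S(m_6,m_7), S(g_1,m_8), S(g_2,m_8), S(g_3,m_8), S(r,m_8), S(m_5,m_8), S(m_6,m_8), S(m_7,m_8)) all reduce to 0 modulo the current basis, so we have a Gröbner basis.
Inter-reduce: drop elements whose leading term is divisible by another's, tail-reduce, and make monic.
Reduced Gröbner basis: {p, q + 1}.
The reduced Gröbner basis of I + (h) is {p, q + 1} ≠ {1}, a proper ideal, so the enlarged system stays consistent: h is independent of I, with normal form 8p - 20q⁴ + 20q² - 20/3q - 20/3.

The remainder on division by a Gröbner basis is unique — it is the normal form.

5p² + 8p is independent of I; its normal form modulo I is 8p - 20q⁴ + 20q² - 20/3q - 20/3.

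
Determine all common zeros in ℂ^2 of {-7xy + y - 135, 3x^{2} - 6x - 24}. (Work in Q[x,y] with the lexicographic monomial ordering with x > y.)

{(4, -5), (-2, 9)}

Compute a lex Gröbner basis by Buchberger's algorithm.
f_1 = -7xy + y - 135, LT = xy.
f_2 = 3x^{2} - 6x - 24, LT = x^{2}.

S(f_1,f_2): lcm = x^{2}y. S = \tfrac{13}{7}xy + \tfrac{135}{7}x + 8y.
  leading term xy: subtract (-\tfrac{13}{49})·f_1 from \tfrac{13}{7}xy + \tfrac{135}{7}x + 8y → \tfrac{135}{7}x + \tfrac{405}{49}y - \tfrac{1755}{49}
  leading term x: no divisor's leading term divides it; move \tfrac{135}{7}x to the remainder.
  leading term y: no divisor's leading term divides it; move \tfrac{405}{49}y to the remainder.
  leading term 1: no divisor's leading term divides it; move -\tfrac{1755}{49} to the remainder.
  remainder \tfrac{135}{7}x + \tfrac{405}{49}y - \tfrac{1755}{49} ≠ 0; add h_3 = \tfrac{135}{7}x + \tfrac{405}{49}y - \tfrac{1755}{49} to the basis.

S(f_1,h_3): lcm = xy. S = -\tfrac{3}{7}y^{2} + \tfrac{12}{7}y + \tfrac{135}{7}.
  leading term y^{2}: no divisor's leading term divides it; move -\tfrac{3}{7}y^{2} to the remainder.
  leading term y: no divisor's leading term divides it; move \tfrac{12}{7}y to the remainder.
  leading term 1: no divisor's leading term divides it; move \tfrac{135}{7} to the remainder.
  remainder -\tfrac{3}{7}y^{2} + \tfrac{12}{7}y + \tfrac{135}{7} ≠ 0; add h_4 = -\tfrac{3}{7}y^{2} + \tfrac{12}{7}y + \tfrac{135}{7} to the basis.

The other S-polynomials (S(f_2,h_3), S(f_1,h_4), S(f_2,h_4), S(h_3,h_4)) all reduce to 0 modulo the current basis, so we have a Gröbner basis.
Inter-reduce: drop elements whose leading term is divisible by another's, tail-reduce, and make monic.
Reduced Gröbner basis: {x + \tfrac{3}{7}y - \tfrac{13}{7}, y^{2} - 4y - 45}.

Since the basis is lex-ordered, y^{2} - 4y - 45 is univariate in y. Its roots are {-5, 9}. Back-substituting each root into the other basis elements fixes the other coordinates.
  y = -5: the earlier basis element becomes x - 4 = 0, giving x = 4 — point (4, -5).
  y = 9: the earlier basis element becomes x + 2 = 0, giving x = -2 — point (-2, 9).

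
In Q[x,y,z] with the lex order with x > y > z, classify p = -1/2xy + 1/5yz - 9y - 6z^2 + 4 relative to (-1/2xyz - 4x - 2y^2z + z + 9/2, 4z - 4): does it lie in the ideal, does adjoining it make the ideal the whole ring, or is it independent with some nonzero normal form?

-1/2xy + 1/5yz - 9y - 6z^2 + 4 is independent of I; its normal form modulo I is 4x + 2y^2 - 44/5y - 15/2.

First compute the reduced Gröbner basis of I by Buchberger's algorithm.
f_1 = -1/2xyz - 4x - 2y^2z + z + 9/2, LT = xyz.
f_2 = 4z - 4, LT = z.

S(f_1,f_2): lcm = xyz. S = xy + 8x + 4y^2z - 2z - 9.
  leading term xy: no divisor's leading term divides it; move xy to the remainder.
  leading term x: no divisor's leading term divides it; move 8x to the remainder.
  leading term y^2z: subtract (y^2)·f_2 from 4y^2z - 2z - 9 → 4y^2 - 2z - 9
  leading term y^2: no divisor's leading term divides it; move 4y^2 to the remainder.
  leading term z: subtract (-1/2)·f_2 from -2z - 9 → -11
  leading term 1: no divisor's leading term divides it; move -11 to the remainder.
  remainder xy + 8x + 4y^2 - 11 ≠ 0; add h_3 = xy + 8x + 4y^2 - 11 to the basis.

The other S-polynomials (S(f_1,h_3), S(f_2,h_3)) all reduce to 0 modulo the current basis, so we have a Gröbner basis.
Inter-reduce: drop elements whose leading term is divisible by another's, tail-reduce, and make monic.
Reduced Gröbner basis: {xy + 8x + 4y^2 - 11, z - 1}.
Label its elements g_1 = xy + 8x + 4y^2 - 11, g_2 = z - 1.

Reduce p = -1/2xy + 1/5yz - 9y - 6z^2 + 4 modulo G:
  leading term xy: subtract (-1/2)·g_1 from -1/2xy + 1/5yz - 9y - 6z^2 + 4 → 4x + 2y^2 + 1/5yz - 9y - 6z^2 - 3/2
  leading term x: no divisor's leading term divides it; move 4x to the remainder.
  leading term y^2: no divisor's leading term divides it; move 2y^2 to the remainder.
  leading term yz: subtract (1/5y)·g_2 from 1/5yz - 9y - 6z^2 - 3/2 → -44/5y - 6z^2 - 3/2
  leading term y: no divisor's leading term divides it; move -44/5y to the remainder.
  leading term z^2: subtract (-6z)·g_2 from -6z^2 - 3/2 → -6z - 3/2
  leading term z: subtract (-6)·g_2 from -6z - 3/2 → -15/2
  leading term 1: no divisor's leading term divides it; move -15/2 to the remainder.
  normal form = 4x + 2y^2 - 44/5y - 15/2.
The normal form is nonzero, so p ∉ I. Since p minus its normal form lies in I, I + (p) = I + (r) where r = 4x + 2y^2 - 44/5y - 15/2; decide whether this ideal is the whole ring.
Run Buchberger on G together with r (pairs among the g_i already reduce to 0 since G is a Gröbner basis):
g_1 = xy + 8x + 4y^2 - 11, LT = xy.
g_2 = z - 1, LT = z.
r = 4x + 2y^2 - 44/5y - 15/2, LT = x.

S(g_1,r): lcm = xy. S = 8x - 1/2y^3 + 31/5y^2 + 15/8y - 11.
  leading term x: subtract (2)·r from 8x - 1/2y^3 + 31/5y^2 + 15/8y - 11 → -1/2y^3 + 11/5y^2 + 779/40y + 4
  leading term y^3: no divisor's leading term divides it; move -1/2y^3 to the remainder.
  leading term y^2: no divisor's leading term divides it; move 11/5y^2 to the remainder.
  leading term y: no divisor's leading term divides it; move 779/40y to the remainder.
  leading term 1: no divisor's leading term divides it; move 4 to the remainder.
  remainder -1/2y^3 + 11/5y^2 + 779/40y + 4 ≠ 0; add m_4 = -1/2y^3 + 11/5y^2 + 779/40y + 4 to the basis.

The other S-polynomials (S(g_1,g_2), S(g_2,r), S(g_1,m_4), S(g_2,m_4), S(r,m_4)) all reduce to 0 modulo the current basis, so we have a Gröbner basis.
Inter-reduce: drop elements whose leading term is divisible by another's, tail-reduce, and make monic.
Reduced Gröbner basis: {x + 1/2y^2 - 11/5y - 15/8, y^3 - 22/5y^2 - 779/20y - 8, z - 1}.
The reduced Gröbner basis of I + (p) is {x + 1/2y^2 - 11/5y - 15/8, y^3 - 22/5y^2 - 779/20y - 8, z - 1} ≠ {1}, a proper ideal, so the enlarged system stays consistent: p is independent of I, with normal form 4x + 2y^2 - 44/5y - 15/2.

Ideal membership is decidable via reduction modulo a Gröbner basis.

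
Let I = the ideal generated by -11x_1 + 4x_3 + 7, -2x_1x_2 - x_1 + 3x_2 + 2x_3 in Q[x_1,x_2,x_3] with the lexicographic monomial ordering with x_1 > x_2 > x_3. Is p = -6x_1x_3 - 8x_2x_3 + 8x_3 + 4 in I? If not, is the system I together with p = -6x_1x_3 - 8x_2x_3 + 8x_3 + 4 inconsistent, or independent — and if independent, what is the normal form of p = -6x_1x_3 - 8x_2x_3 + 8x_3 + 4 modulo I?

-6x_1x_3 - 8x_2x_3 + 8x_3 + 4 is independent of I; its normal form modulo I is -19x_2 - 24/11x_3^2 - 152/11x_3 + 11.

First compute the reduced Gröbner basis of I by Buchberger's algorithm.
f_1 = -11x_1 + 4x_3 + 7, LT = x_1.
f_2 = -2x_1x_2 - x_1 + 3x_2 + 2x_3, LT = x_1x_2.

S(f_1,f_2): lcm = x_1x_2. S = -1/2x_1 - 4/11x_2x_3 + 19/22x_2 + x_3.
  leading term x_1: subtract (1/22)·f_1 from -1/2x_1 - 4/11x_2x_3 + 19/22x_2 + x_3 → -4/11x_2x_3 + 19/22x_2 + 9/11x_3 - 7/22
  leading term x_2x_3: no divisor's leading term divides it; move -4/11x_2x_3 to the remainder.
  leading term x_2: no divisor's leading term divides it; move 19/22x_2 to the remainder.
  leading term x_3: no divisor's leading term divides it; move 9/11x_3 to the remainder.
  leading term 1: no divisor's leading term divides it; move -7/22 to the remainder.
  remainder -4/11x_2x_3 + 19/22x_2 + 9/11x_3 - 7/22 ≠ 0; add h_3 = -4/11x_2x_3 + 19/22x_2 + 9/11x_3 - 7/22 to the basis.

S(f_1,h_3): leading monomials are coprime, so the S-polynomial reduces to 0 (Buchberger's first criterion).
S(f_2,h_3): lcm = x_1x_2x_3. S = 19/8x_1x_2 + 11/4x_1x_3 - 7/8x_1 - 3/2x_2x_3 - x_3^2.
  leading term x_1x_2: subtract (-19/88x_2)·f_1 from 19/8x_1x_2 + 11/4x_1x_3 - 7/8x_1 - 3/2x_2x_3 - x_3^2 → 11/4x_1x_3 - 7/8x_1 - 7/11x_2x_3 + 133/88x_2 - x_3^2
  leading term x_1x_3: subtract (-1/4x_3)·f_1 from 11/4x_1x_3 - 7/8x_1 - 7/11x_2x_3 + 133/88x_2 - x_3^2 → -7/8x_1 - 7/11x_2x_3 + 133/88x_2 + 7/4x_3
  leading term x_1: subtract (7/88)·f_1 from -7/8x_1 - 7/11x_2x_3 + 133/88x_2 + 7/4x_3 → -7/11x_2x_3 + 133/88x_2 + 63/44x_3 - 49/88
  leading term x_2x_3: subtract (7/4)·h_3 from -7/11x_2x_3 + 133/88x_2 + 63/44x_3 - 49/88 → 0
  remainder 0.

Every S-polynomial of the final basis reduces to 0, so we have a Gröbner basis.
Inter-reduce: drop elements whose leading term is divisible by another's, tail-reduce, and make monic.
Reduced Gröbner basis: {x_1 - 4/11x_3 - 7/11, x_2x_3 - 19/8x_2 - 9/4x_3 + 7/8}.
Label its elements g_1 = x_1 - 4/11x_3 - 7/11, g_2 = x_2x_3 - 19/8x_2 - 9/4x_3 + 7/8.

Reduce p = -6x_1x_3 - 8x_2x_3 + 8x_3 + 4 modulo G:
  leading term x_1x_3: subtract (-6x_3)·g_1 from -6x_1x_3 - 8x_2x_3 + 8x_3 + 4 → -8x_2x_3 - 24/11x_3^2 + 46/11x_3 + 4
  leading term x_2x_3: subtract (-8)·g_2 from -8x_2x_3 - 24/11x_3^2 + 46/11x_3 + 4 → -19x_2 - 24/11x_3^2 - 152/11x_3 + 11
  leading term x_2: no divisor's leading term divides it; move -19x_2 to the remainder.
  leading term x_3^2: no divisor's leading term divides it; move -24/11x_3^2 to the remainder.
  leading term x_3: no divisor's leading term divides it; move -152/11x_3 to the remainder.
  leading term 1: no divisor's leading term divides it; move 11 to the remainder.
  normal form = -19x_2 - 24/11x_3^2 - 152/11x_3 + 11.
The normal form is nonzero, so p ∉ I. Since p minus its normal form lies in I, I + (p) = I + (r) where r = -19x_2 - 24/11x_3^2 - 152/11x_3 + 11; decide whether this ideal is the whole ring.
Run Buchberger on G together with r (pairs among the g_i already reduce to 0 since G is a Gröbner basis):
g_1 = x_1 - 4/11x_3 - 7/11, LT = x_1.
g_2 = x_2x_3 - 19/8x_2 - 9/4x_3 + 7/8, LT = x_2x_3.
r = -19x_2 - 24/11x_3^2 - 152/11x_3 + 11, LT = x_2.

S(g_1,g_2): leading monomials are coprime, so the S-polynomial reduces to 0 (Buchberger's first criterion).
S(g_1,r): leading monomials are coprime, so the S-polynomial reduces to 0 (Buchberger's first criterion).
S(g_2,r): lcm = x_2x_3. S = -19/8x_2 - 24/209x_3^3 - 8/11x_3^2 - 127/76x_3 + 7/8.
  leading term x_2: subtract (1/8)·r from -19/8x_2 - 24/209x_3^3 - 8/11x_3^2 - 127/76x_3 + 7/8 → -24/209x_3^3 - 5/11x_3^2 + 47/836x_3 - 1/2
  leading term x_3^3: no divisor's leading term divides it; move -24/209x_3^3 to the remainder.
  leading term x_3^2: no divisor's leading term divides it; move -5/11x_3^2 to the remainder.
  leading term x_3: no divisor's leading term divides it; move 47/836x_3 to the remainder.
  leading term 1: no divisor's leading term divides it; move -1/2 to the remainder.
  remainder -24/209x_3^3 - 5/11x_3^2 + 47/836x_3 - 1/2 ≠ 0; add m_4 = -24/209x_3^3 - 5/11x_3^2 + 47/836x_3 - 1/2 to the basis.

S(g_1,m_4): leading monomials are coprime, so the S-polynomial reduces to 0 (Buchberger's first criterion).
S(g_2,m_4): lcm = x_2x_3^3. S = -19/3x_2x_3^2 + 47/96x_2x_3 - 209/48x_2 - 9/4x_3^3 + 7/8x_3^2.
  leading term x_2x_3^2: subtract (-19/3x_3)·g_2 from -19/3x_2x_3^2 + 47/96x_2x_3 - 209/48x_2 - 9/4x_3^3 + 7/8x_3^2 → -1397/96x_2x_3 - 209/48x_2 - 9/4x_3^3 - 107/8x_3^2 + 133/24x_3
  leading term x_2x_3: subtract (-1397/96)·g_2 from -1397/96x_2x_3 - 209/48x_2 - 9/4x_3^3 - 107/8x_3^2 + 133/24x_3 → -29887/768x_2 - 9/4x_3^3 - 107/8x_3^2 - 10445/384x_3 + 9779/768
  leading term x_2: subtract (1573/768)·r from -29887/768x_2 - 9/4x_3^3 - 107/8x_3^2 - 10445/384x_3 + 9779/768 → -9/4x_3^3 - 285/32x_3^2 + 141/128x_3 - 627/64
  leading term x_3^3: subtract (627/32)·m_4 from -9/4x_3^3 - 285/32x_3^2 + 141/128x_3 - 627/64 → 0
  remainder 0.

S(r,m_4): leading monomials are coprime, so the S-polynomial reduces to 0 (Buchberger's first criterion).
Every S-polynomial of the final basis reduces to 0, so we have a Gröbner basis.
Inter-reduce: drop elements whose leading term is divisible by another's, tail-reduce, and make monic.
Reduced Gröbner basis: {x_1 - 4/11x_3 - 7/11, x_2 + 24/209x_3^2 + 8/11x_3 - 11/19, x_3^3 + 95/24x_3^2 - 47/96x_3 + 209/48}.
The reduced Gröbner basis of I + (p) is {x_1 - 4/11x_3 - 7/11, x_2 + 24/209x_3^2 + 8/11x_3 - 11/19, x_3^3 + 95/24x_3^2 - 47/96x_3 + 209/48} ≠ {1}, a proper ideal, so the enlarged system stays consistent: p is independent of I, with normal form -19x_2 - 24/11x_3^2 - 152/11x_3 + 11.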